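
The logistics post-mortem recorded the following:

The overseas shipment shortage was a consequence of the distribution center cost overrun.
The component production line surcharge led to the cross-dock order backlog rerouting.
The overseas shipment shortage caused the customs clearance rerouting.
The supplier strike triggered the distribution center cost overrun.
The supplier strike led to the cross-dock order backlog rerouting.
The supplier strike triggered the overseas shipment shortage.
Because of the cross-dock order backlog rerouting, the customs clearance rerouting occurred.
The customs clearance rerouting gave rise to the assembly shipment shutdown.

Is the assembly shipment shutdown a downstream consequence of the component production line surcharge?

There is a causal chain: the component production line surcharge → the cross-dock order backlog rerouting → the customs clearance rerouting → the assembly shipment shutdown.

Yes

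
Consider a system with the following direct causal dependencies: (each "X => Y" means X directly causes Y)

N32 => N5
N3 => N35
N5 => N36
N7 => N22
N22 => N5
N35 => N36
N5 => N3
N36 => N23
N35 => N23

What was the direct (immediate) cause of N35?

Upstream contributors include N7, N22, N5, N32, but only N3 feeds directly into N35.

N3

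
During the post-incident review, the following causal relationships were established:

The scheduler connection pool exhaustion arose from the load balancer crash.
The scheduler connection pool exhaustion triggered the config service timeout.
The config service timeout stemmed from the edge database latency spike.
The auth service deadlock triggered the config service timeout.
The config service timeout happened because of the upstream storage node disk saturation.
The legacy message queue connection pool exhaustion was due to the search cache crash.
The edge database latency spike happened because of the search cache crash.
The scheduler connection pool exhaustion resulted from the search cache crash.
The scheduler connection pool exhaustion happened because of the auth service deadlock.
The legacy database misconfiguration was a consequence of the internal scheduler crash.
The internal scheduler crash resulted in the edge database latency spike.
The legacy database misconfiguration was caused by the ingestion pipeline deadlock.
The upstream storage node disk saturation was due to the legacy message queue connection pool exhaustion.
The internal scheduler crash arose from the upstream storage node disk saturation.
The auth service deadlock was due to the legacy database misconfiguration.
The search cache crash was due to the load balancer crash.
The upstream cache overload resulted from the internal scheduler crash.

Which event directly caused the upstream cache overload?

the internal scheduler crash

Upstream contributors include the load balancer crash, the search cache crash, the legacy message queue connection pool exhaustion, the upstream storage node disk saturation, but only the internal scheduler crash feeds directly into the upstream cache overload.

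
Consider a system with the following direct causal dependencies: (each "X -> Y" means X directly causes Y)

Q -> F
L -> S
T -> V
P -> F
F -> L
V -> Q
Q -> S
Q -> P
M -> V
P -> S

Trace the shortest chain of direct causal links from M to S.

M → V → Q → S

M → V
V → Q
Q → S
Length: 3 steps.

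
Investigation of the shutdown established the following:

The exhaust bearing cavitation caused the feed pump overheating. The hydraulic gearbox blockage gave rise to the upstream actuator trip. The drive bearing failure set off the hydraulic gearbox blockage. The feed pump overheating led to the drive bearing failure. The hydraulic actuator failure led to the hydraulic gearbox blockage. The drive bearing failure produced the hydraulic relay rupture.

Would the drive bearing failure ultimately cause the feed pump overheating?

The drive bearing failure leads to the hydraulic relay rupture, the hydraulic gearbox blockage, the upstream actuator trip; the feed pump overheating is not among them.

No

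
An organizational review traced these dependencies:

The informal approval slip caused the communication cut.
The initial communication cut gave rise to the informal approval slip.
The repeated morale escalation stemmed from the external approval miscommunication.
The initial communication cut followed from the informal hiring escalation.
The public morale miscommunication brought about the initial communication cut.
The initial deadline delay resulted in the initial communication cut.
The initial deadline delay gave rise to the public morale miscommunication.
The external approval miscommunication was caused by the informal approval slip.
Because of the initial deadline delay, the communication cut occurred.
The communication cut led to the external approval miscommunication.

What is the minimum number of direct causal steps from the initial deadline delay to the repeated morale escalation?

Shortest chain: the initial deadline delay → the communication cut → the external approval miscommunication → the repeated morale escalation.

3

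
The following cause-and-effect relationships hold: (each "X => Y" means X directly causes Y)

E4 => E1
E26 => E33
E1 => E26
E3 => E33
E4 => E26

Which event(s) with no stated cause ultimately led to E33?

Tracing upstream from E33: E33 ← E3.
A separate upstream branch: E33 ← E26 ← E4.
Each of those chain origins has no stated cause.

E3, E4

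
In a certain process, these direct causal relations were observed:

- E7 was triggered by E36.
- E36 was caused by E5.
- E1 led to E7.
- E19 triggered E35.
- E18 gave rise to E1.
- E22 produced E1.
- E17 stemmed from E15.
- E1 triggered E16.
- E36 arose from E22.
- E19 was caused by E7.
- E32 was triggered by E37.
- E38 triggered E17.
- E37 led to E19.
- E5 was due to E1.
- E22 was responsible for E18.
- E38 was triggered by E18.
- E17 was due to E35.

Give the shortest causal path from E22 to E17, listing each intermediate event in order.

E22 → E18
E18 → E38
E38 → E17
Length: 3 steps.

E22 → E18 → E38 → E17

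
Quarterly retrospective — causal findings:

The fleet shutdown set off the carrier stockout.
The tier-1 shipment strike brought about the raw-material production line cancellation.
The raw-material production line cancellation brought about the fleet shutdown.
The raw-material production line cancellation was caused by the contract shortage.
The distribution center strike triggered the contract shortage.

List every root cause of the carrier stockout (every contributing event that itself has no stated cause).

the distribution center strike, the tier-1 shipment strike

Tracing upstream from the carrier stockout: the carrier stockout ← the fleet shutdown ← the raw-material production line cancellation ← the tier-1 shipment strike.
A separate upstream branch: the carrier stockout ← the fleet shutdown ← the raw-material production line cancellation ← the contract shortage ← the distribution center strike.
Each of those chain origins has no stated cause.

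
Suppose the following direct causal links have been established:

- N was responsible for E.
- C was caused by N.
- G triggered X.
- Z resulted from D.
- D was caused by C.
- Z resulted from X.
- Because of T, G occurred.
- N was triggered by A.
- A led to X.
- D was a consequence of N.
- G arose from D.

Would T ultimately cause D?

T leads to G, X, Z; D is not among them.

No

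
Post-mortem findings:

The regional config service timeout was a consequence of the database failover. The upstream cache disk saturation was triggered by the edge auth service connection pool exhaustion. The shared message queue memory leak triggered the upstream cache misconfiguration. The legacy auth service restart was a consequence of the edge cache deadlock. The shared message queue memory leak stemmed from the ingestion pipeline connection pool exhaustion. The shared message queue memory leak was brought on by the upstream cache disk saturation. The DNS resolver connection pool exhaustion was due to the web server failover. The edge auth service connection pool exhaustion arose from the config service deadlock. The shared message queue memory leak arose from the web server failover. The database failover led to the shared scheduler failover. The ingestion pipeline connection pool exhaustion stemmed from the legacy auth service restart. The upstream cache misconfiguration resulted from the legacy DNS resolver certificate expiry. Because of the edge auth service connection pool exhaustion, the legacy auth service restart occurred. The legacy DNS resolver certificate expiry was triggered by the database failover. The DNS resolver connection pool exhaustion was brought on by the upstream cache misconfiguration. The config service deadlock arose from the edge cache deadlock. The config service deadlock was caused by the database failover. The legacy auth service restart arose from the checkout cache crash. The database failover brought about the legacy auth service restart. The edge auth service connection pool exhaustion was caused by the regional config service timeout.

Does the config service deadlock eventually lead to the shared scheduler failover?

The config service deadlock leads to the edge auth service connection pool exhaustion, the upstream cache disk saturation, the legacy auth service restart, the ingestion pipeline connection pool exhaustion, the shared message queue memory leak, the upstream cache misconfiguration, the DNS resolver connection pool exhaustion; the shared scheduler failover is not among them.

No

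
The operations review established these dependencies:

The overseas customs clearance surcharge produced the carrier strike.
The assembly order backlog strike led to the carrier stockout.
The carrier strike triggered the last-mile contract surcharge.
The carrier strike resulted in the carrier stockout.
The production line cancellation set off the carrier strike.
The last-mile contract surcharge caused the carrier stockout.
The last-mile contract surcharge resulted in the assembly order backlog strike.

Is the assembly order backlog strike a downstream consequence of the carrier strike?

Yes

There is a causal chain: the carrier strike → the last-mile contract surcharge → the assembly order backlog strike.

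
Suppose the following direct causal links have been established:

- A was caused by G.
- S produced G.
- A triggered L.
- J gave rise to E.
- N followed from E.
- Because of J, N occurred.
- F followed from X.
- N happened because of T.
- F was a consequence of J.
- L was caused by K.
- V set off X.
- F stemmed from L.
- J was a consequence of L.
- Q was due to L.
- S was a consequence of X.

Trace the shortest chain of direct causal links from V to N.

V → X
X → S
S → G
G → A
A → L
L → J
J → N
Length: 7 steps.

V → X → S → G → A → L → J → N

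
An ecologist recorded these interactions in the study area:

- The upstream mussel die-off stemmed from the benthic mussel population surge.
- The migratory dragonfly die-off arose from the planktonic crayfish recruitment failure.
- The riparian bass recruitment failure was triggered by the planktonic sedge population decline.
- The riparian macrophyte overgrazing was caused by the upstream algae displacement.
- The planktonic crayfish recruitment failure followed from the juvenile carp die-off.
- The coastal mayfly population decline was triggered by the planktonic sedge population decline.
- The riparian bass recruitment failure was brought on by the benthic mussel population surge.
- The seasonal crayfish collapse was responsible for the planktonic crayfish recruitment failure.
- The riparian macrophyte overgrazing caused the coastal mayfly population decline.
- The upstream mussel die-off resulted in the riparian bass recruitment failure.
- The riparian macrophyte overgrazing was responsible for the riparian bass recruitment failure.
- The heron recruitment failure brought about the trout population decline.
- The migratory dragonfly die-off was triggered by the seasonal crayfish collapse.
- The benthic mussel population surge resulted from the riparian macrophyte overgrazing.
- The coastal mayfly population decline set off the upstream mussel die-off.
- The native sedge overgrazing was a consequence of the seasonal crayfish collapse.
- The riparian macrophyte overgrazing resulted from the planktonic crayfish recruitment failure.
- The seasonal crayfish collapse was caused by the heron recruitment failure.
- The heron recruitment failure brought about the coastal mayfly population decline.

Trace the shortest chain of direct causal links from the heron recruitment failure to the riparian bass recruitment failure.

the heron recruitment failure → the coastal mayfly population decline
the coastal mayfly population decline → the upstream mussel die-off
the upstream mussel die-off → the riparian bass recruitment failure
Length: 3 steps.

the heron recruitment failure → the coastal mayfly population decline → the upstream mussel die-off → the riparian bass recruitment failure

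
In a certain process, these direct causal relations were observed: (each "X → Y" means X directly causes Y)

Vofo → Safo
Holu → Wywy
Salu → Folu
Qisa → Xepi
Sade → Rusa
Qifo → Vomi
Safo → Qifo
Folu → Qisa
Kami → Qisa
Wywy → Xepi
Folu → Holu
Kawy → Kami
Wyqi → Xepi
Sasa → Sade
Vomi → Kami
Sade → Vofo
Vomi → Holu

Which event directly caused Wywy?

Holu

Upstream contributors include Sasa, Sade, Salu, Vofo, Safo, Qifo, Vomi, Folu, but only Holu feeds directly into Wywy.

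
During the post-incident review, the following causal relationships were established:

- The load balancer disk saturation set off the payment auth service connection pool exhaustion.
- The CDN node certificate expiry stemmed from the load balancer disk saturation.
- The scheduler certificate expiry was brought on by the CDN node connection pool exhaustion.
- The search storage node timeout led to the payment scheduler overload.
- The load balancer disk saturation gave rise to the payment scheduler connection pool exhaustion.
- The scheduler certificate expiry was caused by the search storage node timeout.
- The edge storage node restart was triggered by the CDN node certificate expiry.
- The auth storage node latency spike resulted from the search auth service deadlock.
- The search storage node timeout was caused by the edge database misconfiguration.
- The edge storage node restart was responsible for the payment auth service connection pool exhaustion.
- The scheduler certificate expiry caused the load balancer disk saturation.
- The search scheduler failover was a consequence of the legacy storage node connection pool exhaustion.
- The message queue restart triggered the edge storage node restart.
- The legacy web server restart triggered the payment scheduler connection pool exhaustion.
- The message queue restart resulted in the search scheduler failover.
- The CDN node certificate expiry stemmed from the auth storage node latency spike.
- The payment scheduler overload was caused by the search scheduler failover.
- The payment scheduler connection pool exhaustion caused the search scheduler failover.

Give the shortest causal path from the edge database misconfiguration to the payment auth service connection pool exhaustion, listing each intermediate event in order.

the edge database misconfiguration → the search storage node timeout → the scheduler certificate expiry → the load balancer disk saturation → the payment auth service connection pool exhaustion

the edge database misconfiguration → the search storage node timeout
the search storage node timeout → the scheduler certificate expiry
the scheduler certificate expiry → the load balancer disk saturation
the load balancer disk saturation → the payment auth service connection pool exhaustion
Length: 4 steps.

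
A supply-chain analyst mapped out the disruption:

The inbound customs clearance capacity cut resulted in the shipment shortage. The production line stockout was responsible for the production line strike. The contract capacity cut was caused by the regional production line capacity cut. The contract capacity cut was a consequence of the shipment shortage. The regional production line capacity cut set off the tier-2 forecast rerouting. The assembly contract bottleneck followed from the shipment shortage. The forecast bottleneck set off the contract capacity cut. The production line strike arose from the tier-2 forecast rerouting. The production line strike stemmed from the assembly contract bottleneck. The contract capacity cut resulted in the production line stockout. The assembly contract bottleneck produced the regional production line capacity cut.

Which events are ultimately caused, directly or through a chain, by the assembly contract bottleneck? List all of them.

Direct effects: the regional production line capacity cut, the production line strike.
2 steps out: the contract capacity cut, the tier-2 forecast rerouting.
3 steps out: the production line stockout.
Not reachable from it: the inbound customs clearance capacity cut, the shipment shortage, the forecast bottleneck.

the contract capacity cut, the production line stockout, the production line strike, the regional production line capacity cut, the tier-2 forecast rerouting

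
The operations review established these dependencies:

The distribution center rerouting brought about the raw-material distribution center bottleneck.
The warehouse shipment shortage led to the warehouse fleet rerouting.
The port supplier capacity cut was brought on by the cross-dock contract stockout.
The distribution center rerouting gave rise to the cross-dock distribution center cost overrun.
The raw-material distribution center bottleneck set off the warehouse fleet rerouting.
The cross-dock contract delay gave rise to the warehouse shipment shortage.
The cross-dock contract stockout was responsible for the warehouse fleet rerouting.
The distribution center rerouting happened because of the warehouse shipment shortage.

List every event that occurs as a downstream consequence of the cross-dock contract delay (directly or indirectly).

the cross-dock distribution center cost overrun, the distribution center rerouting, the raw-material distribution center bottleneck, the warehouse fleet rerouting, the warehouse shipment shortage

Direct effects: the warehouse shipment shortage.
2 steps out: the distribution center rerouting, the warehouse fleet rerouting.
3 steps out: the raw-material distribution center bottleneck, the cross-dock distribution center cost overrun.
Not reachable from it: the cross-dock contract stockout, the port supplier capacity cut.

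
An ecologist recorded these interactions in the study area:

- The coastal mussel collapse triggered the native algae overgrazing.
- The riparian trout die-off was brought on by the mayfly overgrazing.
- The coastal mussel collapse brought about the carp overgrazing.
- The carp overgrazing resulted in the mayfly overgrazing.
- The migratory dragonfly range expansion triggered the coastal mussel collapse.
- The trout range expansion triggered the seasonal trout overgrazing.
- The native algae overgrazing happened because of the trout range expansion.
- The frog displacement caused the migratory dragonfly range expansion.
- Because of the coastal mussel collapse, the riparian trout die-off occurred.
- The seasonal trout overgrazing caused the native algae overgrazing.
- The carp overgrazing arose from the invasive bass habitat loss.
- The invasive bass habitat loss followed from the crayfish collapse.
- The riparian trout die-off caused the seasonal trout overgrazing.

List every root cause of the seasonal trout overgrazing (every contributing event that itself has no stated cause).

the crayfish collapse, the frog displacement, the trout range expansion

Tracing upstream from the seasonal trout overgrazing: the seasonal trout overgrazing ← the riparian trout die-off ← the mayfly overgrazing ← the carp overgrazing ← the invasive bass habitat loss ← the crayfish collapse.
A separate upstream branch: the seasonal trout overgrazing ← the riparian trout die-off ← the coastal mussel collapse ← the migratory dragonfly range expansion ← the frog displacement.
A separate upstream branch: the seasonal trout overgrazing ← the trout range expansion.
Each of those chain origins has no stated cause.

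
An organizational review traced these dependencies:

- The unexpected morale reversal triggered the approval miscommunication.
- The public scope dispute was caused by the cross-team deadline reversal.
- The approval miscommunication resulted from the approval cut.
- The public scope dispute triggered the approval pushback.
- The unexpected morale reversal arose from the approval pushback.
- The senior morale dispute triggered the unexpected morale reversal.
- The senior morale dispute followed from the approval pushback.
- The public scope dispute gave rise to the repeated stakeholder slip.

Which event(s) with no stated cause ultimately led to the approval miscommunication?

the approval cut, the cross-team deadline reversal

Tracing upstream from the approval miscommunication: the approval miscommunication ← the unexpected morale reversal ← the approval pushback ← the public scope dispute ← the cross-team deadline reversal.
A separate upstream branch: the approval miscommunication ← the approval cut.
Each of those chain origins has no stated cause.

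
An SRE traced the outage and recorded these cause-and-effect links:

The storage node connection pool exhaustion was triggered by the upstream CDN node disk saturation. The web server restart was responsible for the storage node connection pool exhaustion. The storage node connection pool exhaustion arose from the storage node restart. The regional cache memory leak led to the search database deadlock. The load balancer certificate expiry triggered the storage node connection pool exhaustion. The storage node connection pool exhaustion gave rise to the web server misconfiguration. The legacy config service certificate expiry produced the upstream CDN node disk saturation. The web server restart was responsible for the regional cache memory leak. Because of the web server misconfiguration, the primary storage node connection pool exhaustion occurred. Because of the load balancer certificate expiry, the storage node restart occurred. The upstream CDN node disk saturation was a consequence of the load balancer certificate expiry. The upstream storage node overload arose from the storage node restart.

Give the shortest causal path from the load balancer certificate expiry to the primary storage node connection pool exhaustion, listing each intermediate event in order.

the load balancer certificate expiry → the storage node connection pool exhaustion
the storage node connection pool exhaustion → the web server misconfiguration
the web server misconfiguration → the primary storage node connection pool exhaustion
Length: 3 steps.

the load balancer certificate expiry → the storage node connection pool exhaustion → the web server misconfiguration → the primary storage node connection pool exhaustion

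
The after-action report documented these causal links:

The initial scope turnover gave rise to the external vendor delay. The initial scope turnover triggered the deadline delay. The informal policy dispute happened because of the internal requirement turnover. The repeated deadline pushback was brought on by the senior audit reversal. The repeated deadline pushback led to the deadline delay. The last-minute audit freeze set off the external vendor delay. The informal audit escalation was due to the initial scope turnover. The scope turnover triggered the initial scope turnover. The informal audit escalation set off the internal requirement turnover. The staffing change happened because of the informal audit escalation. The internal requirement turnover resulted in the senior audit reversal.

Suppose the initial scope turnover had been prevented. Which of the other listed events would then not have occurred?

the deadline delay, the informal audit escalation, the informal policy dispute, the internal requirement turnover, the repeated deadline pushback, the senior audit reversal, the staffing change

Downstream of the initial scope turnover: the external vendor delay, the informal audit escalation, the staffing change, the internal requirement turnover, the senior audit reversal, the repeated deadline pushback, the deadline delay, the informal policy dispute.
Of those, still caused via another path: the external vendor delay.
The remainder have no surviving cause.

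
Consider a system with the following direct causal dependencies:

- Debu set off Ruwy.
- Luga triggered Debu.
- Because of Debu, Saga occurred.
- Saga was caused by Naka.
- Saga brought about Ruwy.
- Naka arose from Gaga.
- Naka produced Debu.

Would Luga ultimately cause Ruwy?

There is a causal chain: Luga → Debu → Ruwy.

Yes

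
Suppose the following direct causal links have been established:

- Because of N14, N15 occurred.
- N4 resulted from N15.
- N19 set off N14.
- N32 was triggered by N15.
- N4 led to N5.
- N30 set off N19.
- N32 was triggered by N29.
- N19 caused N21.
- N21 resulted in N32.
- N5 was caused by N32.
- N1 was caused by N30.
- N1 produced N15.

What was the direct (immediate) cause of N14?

Upstream contributors include N30, but only N19 feeds directly into N14.

N19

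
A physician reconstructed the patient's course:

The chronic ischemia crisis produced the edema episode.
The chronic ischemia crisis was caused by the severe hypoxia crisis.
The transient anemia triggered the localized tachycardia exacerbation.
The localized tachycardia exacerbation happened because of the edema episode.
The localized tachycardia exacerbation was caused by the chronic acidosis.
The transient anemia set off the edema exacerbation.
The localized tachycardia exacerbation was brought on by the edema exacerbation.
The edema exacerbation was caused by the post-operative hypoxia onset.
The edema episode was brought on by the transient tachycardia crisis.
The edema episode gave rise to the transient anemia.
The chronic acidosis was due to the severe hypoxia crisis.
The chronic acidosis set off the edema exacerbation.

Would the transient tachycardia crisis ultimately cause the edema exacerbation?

Yes

There is a causal chain: the transient tachycardia crisis → the edema episode → the transient anemia → the edema exacerbation.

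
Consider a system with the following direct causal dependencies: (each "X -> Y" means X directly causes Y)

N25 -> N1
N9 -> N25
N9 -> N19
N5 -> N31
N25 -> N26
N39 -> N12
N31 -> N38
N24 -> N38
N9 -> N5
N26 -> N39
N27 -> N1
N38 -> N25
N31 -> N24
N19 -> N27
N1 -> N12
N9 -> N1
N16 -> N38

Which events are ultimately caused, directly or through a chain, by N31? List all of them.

N1, N12, N24, N25, N26, N38, N39

Direct effects: N24, N38.
2 steps out: N25.
3 steps out: N1, N26.
4 steps out: N39, N12.
Not reachable from it: N9, N5, N19, N16, N27.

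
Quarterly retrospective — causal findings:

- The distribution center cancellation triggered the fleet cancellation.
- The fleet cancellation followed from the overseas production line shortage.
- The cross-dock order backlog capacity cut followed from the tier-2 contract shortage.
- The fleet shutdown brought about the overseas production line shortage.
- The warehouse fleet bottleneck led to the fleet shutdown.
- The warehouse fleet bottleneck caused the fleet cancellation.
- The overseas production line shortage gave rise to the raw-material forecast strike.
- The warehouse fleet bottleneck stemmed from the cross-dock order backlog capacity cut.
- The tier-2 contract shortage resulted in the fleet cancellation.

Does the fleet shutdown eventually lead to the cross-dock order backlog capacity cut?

The fleet shutdown leads to the overseas production line shortage, the fleet cancellation, the raw-material forecast strike; the cross-dock order backlog capacity cut is not among them.

No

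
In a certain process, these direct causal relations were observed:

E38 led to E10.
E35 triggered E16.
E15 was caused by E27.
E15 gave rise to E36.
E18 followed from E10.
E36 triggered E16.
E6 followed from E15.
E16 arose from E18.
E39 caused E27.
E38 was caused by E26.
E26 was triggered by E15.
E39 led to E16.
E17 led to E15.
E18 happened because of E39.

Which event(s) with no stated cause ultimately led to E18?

Tracing upstream from E18: E18 ← E10 ← E38 ← E26 ← E15 ← E17.
A separate upstream branch: E18 ← E39.
Each of those chain origins has no stated cause.

E17, E39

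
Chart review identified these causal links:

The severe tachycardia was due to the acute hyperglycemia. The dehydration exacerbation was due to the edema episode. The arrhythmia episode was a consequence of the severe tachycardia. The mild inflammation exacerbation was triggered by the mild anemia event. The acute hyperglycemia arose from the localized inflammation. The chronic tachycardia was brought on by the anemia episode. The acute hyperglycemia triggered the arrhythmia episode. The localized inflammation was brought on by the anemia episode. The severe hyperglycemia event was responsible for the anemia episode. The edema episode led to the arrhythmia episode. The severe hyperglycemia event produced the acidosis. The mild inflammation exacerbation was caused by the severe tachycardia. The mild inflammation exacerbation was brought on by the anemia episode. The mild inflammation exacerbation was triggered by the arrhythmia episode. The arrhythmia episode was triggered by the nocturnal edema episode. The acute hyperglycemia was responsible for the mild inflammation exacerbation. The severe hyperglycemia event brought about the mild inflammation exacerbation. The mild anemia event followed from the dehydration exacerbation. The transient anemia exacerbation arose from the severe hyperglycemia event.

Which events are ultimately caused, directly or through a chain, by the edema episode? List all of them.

the arrhythmia episode, the dehydration exacerbation, the mild anemia event, the mild inflammation exacerbation

Direct effects: the dehydration exacerbation, the arrhythmia episode.
2 steps out: the mild anemia event, the mild inflammation exacerbation.
Not reachable from it: the severe hyperglycemia event, the anemia episode, the chronic tachycardia, the nocturnal edema episode, the transient anemia exacerbation, the acidosis, the localized inflammation, the acute hyperglycemia, the severe tachycardia.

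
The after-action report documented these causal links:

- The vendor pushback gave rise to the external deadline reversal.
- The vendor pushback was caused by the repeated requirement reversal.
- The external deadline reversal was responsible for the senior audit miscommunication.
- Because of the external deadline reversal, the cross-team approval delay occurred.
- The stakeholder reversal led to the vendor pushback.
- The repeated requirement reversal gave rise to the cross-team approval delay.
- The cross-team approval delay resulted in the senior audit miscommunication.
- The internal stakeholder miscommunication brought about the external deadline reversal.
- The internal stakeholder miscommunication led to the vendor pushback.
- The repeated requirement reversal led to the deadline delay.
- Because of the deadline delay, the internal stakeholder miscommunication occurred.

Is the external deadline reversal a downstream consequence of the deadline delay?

There is a causal chain: the deadline delay → the internal stakeholder miscommunication → the external deadline reversal.

Yes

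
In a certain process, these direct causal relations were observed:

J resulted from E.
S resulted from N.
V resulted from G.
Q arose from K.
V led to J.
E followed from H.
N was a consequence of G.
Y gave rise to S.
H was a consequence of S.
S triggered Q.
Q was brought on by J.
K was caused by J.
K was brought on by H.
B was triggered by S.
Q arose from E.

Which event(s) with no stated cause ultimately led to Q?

G, Y

Tracing upstream from Q: Q ← S ← N ← G.
A separate upstream branch: Q ← S ← Y.
Each of those chain origins has no stated cause.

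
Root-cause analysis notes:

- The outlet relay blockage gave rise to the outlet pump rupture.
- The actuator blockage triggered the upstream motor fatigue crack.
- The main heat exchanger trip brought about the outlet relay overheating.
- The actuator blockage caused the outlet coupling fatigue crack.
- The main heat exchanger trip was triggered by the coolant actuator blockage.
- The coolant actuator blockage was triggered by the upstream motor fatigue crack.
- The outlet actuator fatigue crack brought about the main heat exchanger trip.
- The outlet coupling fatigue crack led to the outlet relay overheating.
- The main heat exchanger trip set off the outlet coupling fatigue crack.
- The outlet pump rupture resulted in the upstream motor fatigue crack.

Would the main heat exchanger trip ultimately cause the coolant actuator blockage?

The main heat exchanger trip leads to the outlet coupling fatigue crack, the outlet relay overheating; the coolant actuator blockage is not among them.

No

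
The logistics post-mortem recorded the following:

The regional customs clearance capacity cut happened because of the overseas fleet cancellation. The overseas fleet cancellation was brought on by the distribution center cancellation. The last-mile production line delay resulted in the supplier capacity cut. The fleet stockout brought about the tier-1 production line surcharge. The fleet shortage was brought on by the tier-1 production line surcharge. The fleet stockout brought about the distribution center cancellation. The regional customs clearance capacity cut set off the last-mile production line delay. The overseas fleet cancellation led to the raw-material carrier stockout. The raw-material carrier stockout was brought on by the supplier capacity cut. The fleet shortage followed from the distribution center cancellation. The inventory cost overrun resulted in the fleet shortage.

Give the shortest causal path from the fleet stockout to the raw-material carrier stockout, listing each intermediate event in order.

the fleet stockout → the distribution center cancellation
the distribution center cancellation → the overseas fleet cancellation
the overseas fleet cancellation → the raw-material carrier stockout
Length: 3 steps.

the fleet stockout → the distribution center cancellation → the overseas fleet cancellation → the raw-material carrier stockout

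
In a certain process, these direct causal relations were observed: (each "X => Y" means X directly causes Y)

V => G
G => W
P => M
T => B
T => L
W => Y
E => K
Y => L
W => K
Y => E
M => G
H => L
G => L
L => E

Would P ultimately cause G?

Yes

There is a causal chain: P → M → G.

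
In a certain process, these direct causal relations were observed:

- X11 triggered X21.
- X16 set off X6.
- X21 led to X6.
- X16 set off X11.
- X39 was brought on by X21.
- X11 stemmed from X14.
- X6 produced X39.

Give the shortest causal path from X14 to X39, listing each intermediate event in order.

X14 → X11 → X21 → X39

X14 → X11
X11 → X21
X21 → X39
Length: 3 steps.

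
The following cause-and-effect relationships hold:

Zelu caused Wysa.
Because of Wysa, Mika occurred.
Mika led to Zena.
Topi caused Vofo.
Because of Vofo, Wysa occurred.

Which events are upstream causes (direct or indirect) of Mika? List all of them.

Topi, Vofo, Wysa, Zelu

Immediate cause of Mika: Wysa.
Further upstream: Topi, Vofo, Zelu.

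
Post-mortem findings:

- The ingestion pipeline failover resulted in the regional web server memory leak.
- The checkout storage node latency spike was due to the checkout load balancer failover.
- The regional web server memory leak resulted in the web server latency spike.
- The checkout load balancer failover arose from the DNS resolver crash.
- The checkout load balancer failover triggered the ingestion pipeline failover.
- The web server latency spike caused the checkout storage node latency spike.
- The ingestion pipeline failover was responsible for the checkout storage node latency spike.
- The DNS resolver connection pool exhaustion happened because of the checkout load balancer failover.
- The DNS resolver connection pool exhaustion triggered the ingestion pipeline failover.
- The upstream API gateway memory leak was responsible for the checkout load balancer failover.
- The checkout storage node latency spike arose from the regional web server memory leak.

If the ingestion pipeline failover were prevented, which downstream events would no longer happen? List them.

the regional web server memory leak, the web server latency spike

Downstream of the ingestion pipeline failover: the regional web server memory leak, the web server latency spike, the checkout storage node latency spike.
Of those, still caused via another path: the checkout storage node latency spike.
The remainder have no surviving cause.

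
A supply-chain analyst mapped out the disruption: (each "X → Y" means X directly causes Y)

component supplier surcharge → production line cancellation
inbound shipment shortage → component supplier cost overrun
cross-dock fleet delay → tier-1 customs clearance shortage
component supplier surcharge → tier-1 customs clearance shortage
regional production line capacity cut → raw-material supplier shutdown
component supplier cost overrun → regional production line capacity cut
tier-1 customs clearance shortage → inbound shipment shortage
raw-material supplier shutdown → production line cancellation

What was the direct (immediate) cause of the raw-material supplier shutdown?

Upstream contributors include the component supplier surcharge, the tier-1 customs clearance shortage, the inbound shipment shortage, the component supplier cost overrun, the cross-dock fleet delay, but only the regional production line capacity cut feeds directly into the raw-material supplier shutdown.

the regional production line capacity cut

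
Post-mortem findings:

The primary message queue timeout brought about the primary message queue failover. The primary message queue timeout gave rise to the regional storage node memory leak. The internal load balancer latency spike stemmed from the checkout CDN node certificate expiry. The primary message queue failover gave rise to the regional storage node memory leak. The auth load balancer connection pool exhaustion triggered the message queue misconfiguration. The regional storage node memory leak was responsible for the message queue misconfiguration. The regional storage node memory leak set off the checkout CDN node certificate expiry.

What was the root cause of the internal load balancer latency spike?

Tracing upstream from the internal load balancer latency spike: the internal load balancer latency spike ← the checkout CDN node certificate expiry ← the regional storage node memory leak ← the primary message queue timeout.
The primary message queue timeout has no stated cause, so it is the root.

the primary message queue timeout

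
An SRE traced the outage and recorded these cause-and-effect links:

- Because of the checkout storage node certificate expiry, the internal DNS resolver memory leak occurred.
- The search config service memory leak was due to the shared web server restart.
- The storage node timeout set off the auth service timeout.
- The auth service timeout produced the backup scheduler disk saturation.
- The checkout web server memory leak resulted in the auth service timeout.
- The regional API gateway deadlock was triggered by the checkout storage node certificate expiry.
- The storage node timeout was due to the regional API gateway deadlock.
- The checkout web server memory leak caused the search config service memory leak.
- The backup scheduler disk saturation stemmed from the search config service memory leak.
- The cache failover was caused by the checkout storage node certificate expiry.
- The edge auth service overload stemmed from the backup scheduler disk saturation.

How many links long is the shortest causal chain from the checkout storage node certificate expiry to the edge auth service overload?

5

Shortest chain: the checkout storage node certificate expiry → the regional API gateway deadlock → the storage node timeout → the auth service timeout → the backup scheduler disk saturation → the edge auth service overload.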